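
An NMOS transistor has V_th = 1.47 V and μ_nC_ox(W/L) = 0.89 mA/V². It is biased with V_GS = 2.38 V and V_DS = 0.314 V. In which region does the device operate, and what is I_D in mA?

V_ov = V_GS − V_th = 2.38 − 1.47 = 0.91 V.
Since V_DS = 0.314 V < V_ov = 0.91 V, the device is in the triode region.
I_D = k_n [V_ov · V_DS − ½ V_DS²] = 0.89 × [0.91 × 0.314 − 0.5 × 0.314²] = 0.21 mA.

Triode; I_D = 0.210 mA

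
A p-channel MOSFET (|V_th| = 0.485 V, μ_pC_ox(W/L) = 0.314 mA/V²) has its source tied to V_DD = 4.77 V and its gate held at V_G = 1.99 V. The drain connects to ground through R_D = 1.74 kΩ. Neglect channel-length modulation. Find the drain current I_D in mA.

V_SG = V_DD − V_G = 4.77 − 1.99 = 2.78 V, so V_ov = 2.78 − 0.485 = 2.29 V.
Assume saturation: I_D = ½ k_p V_ov² = 0.5 × 0.314 × 2.29² = 0.827 mA, giving V_SD = V_DD − I_D R_D = 4.77 − 0.827 × 1.74 = 3.33 V.
V_SD = 3.33 V ≥ V_ov = 2.29 V, confirming saturation.

I_D = 0.827 mA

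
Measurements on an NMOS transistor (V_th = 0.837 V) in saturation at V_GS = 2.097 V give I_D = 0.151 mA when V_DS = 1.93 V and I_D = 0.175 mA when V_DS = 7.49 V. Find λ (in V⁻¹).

λ = 0.0303 V⁻¹

With V_GS fixed, I_D ∝ (1 + λ V_DS) in saturation, so I_D2/I_D1 = (1 + λ V_DS2)/(1 + λ V_DS1).
0.175/0.151 = 1.159 = (1 + 7.49 λ)/(1 + 1.93 λ).
Solving: λ (I_D1 V_DS2 − I_D2 V_DS1) = I_D2 − I_D1, so λ = (0.175 − 0.151) / (0.151 × 7.49 − 0.175 × 1.93) = 0.024 / 0.793 = 0.0303 V⁻¹.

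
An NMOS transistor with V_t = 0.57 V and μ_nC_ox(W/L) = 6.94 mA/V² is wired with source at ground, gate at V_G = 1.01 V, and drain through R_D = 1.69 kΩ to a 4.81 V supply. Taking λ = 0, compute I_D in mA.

I_D = 0.672 mA

V_GS = V_G = 1.01 V, so V_ov = 1.01 − 0.57 = 0.44 V.
Assume saturation: I_D = ½ k_n V_ov² = 0.5 × 6.94 × 0.44² = 0.672 mA, giving V_DS = V_DD − I_D R_D = 4.81 − 0.672 × 1.69 = 3.67 V.
V_DS = 3.67 V ≥ V_ov = 0.44 V, confirming saturation.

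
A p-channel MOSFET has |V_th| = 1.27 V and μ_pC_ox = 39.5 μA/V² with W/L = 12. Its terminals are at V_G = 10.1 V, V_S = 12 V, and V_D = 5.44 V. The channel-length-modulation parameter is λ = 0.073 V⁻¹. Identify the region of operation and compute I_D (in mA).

V_SG = V_S − V_G = 12 − 10.1 = 1.9 V; V_SD = V_S − V_D = 12 − 5.44 = 6.56 V.
k_p = μ_pC_ox · (W/L) = 0.474 mA/V².
V_ov = V_SG − |V_th| = 1.9 − 1.27 = 0.63 V.
Since V_SD = 6.56 V ≥ V_ov = 0.63 V, the device is in saturation.
I_D = ½ k_p V_ov² (1 + λ V_SD) = 0.5 × 0.474 × 0.63² × (1 + 0.073 × 6.56) = 0.139 mA.

Saturation; I_D = 0.139 mA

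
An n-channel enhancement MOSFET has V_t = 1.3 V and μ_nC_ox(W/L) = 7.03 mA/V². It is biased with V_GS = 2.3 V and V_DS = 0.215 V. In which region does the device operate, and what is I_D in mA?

Triode; I_D = 1.35 mA

V_ov = V_GS − V_t = 2.3 − 1.3 = 1 V.
Since V_DS = 0.215 V < V_ov = 1 V, the device is in the triode region.
I_D = k_n [V_ov · V_DS − ½ V_DS²] = 7.03 × [1 × 0.215 − 0.5 × 0.215²] = 1.35 mA.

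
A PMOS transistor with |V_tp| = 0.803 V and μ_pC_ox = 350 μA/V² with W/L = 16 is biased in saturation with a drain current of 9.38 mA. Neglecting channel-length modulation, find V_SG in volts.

k_p = μ_pC_ox · (W/L) = 5.6 mA/V².
In saturation I_D = ½ k_p (V_SG − |V_tp|)², so V_SG − |V_tp| = √(2 I_D / k_p) = √(2 × 9.38 / 5.6) = 1.83 V.
V_SG = 0.803 + 1.83 = 2.63 V.

V_SG = 2.63 V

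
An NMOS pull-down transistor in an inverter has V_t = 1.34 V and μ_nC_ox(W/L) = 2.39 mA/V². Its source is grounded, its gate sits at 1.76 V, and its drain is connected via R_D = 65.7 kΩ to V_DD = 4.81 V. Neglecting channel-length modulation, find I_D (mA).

V_GS = V_G = 1.76 V, so V_ov = 1.76 − 1.34 = 0.42 V.
Assume saturation: I_D = ½ k_n V_ov² = 0.5 × 2.39 × 0.42² = 0.211 mA, giving V_DS = V_DD − I_D R_D = 4.81 − 0.211 × 65.7 = -9.04 V.
But -9.04 V < V_ov = 0.42 V, so the device is actually in triode.
In triode I_D = k_n[V_ov V_DS − ½ V_DS²] and I_D = (V_DD − V_DS)/R_D. Equating: 78.5 V_DS² − 66.95 V_DS + 4.81 = 0, giving V_DS = 0.0792 V (the root below V_ov).
I_D = (4.81 − 0.0792) / 65.7 = 0.072 mA.

I_D = 0.0720 mA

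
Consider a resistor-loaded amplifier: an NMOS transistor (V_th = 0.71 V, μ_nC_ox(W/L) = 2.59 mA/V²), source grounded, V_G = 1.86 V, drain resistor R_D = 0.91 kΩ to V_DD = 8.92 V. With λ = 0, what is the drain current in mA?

I_D = 1.71 mA

V_GS = V_G = 1.86 V, so V_ov = 1.86 − 0.71 = 1.15 V.
Assume saturation: I_D = ½ k_n V_ov² = 0.5 × 2.59 × 1.15² = 1.71 mA, giving V_DS = V_DD − I_D R_D = 8.92 − 1.71 × 0.91 = 7.36 V.
V_DS = 7.36 V ≥ V_ov = 1.15 V, confirming saturation.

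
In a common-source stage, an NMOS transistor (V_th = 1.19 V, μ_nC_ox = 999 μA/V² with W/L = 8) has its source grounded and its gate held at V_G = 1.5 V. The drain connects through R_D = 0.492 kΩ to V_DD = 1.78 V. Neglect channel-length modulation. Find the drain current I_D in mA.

I_D = 0.384 mA

V_GS = V_G = 1.5 V, so V_ov = 1.5 − 1.19 = 0.31 V.
k_n = μ_nC_ox · (W/L) = 7.992 mA/V².
Assume saturation: I_D = ½ k_n V_ov² = 0.5 × 7.992 × 0.31² = 0.384 mA, giving V_DS = V_DD − I_D R_D = 1.78 − 0.384 × 0.492 = 1.59 V.
V_DS = 1.59 V ≥ V_ov = 0.31 V, confirming saturation.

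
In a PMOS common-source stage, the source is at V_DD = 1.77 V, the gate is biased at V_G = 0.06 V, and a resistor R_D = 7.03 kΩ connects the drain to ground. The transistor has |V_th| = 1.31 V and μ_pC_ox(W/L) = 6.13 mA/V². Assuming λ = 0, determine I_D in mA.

V_SG = V_DD − V_G = 1.77 − 0.06 = 1.71 V, so V_ov = 1.71 − 1.31 = 0.4 V.
Assume saturation: I_D = ½ k_p V_ov² = 0.5 × 6.13 × 0.4² = 0.49 mA, giving V_SD = V_DD − I_D R_D = 1.77 − 0.49 × 7.03 = -1.68 V.
But -1.68 V < V_ov = 0.4 V, so the device is actually in triode.
In triode I_D = k_p[V_ov V_SD − ½ V_SD²] and I_D = (V_DD − V_SD)/R_D. Equating: 21.5 V_SD² − 18.24 V_SD + 1.77 = 0, giving V_SD = 0.112 V (the root below V_ov).
I_D = (1.77 − 0.112) / 7.03 = 0.236 mA.

I_D = 0.236 mA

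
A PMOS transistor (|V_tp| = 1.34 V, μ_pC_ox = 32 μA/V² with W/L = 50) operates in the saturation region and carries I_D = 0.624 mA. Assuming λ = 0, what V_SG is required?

V_SG = 2.22 V

k_p = μ_pC_ox · (W/L) = 1.6 mA/V².
In saturation I_D = ½ k_p (V_SG − |V_tp|)², so V_SG − |V_tp| = √(2 I_D / k_p) = √(2 × 0.624 / 1.6) = 0.883 V.
V_SG = 1.34 + 0.883 = 2.22 V.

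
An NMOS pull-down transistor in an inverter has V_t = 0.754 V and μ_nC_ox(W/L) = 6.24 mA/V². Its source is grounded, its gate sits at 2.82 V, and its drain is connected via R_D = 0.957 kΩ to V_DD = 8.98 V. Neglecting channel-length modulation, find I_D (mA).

I_D = 8.52 mA

V_GS = V_G = 2.82 V, so V_ov = 2.82 − 0.754 = 2.07 V.
Assume saturation: I_D = ½ k_n V_ov² = 0.5 × 6.24 × 2.07² = 13.3 mA, giving V_DS = V_DD − I_D R_D = 8.98 − 13.3 × 0.957 = -3.76 V.
But -3.76 V < V_ov = 2.07 V, so the device is actually in triode.
In triode I_D = k_n[V_ov V_DS − ½ V_DS²] and I_D = (V_DD − V_DS)/R_D. Equating: 2.99 V_DS² − 13.34 V_DS + 8.98 = 0, giving V_DS = 0.826 V (the root below V_ov).
I_D = (8.98 − 0.826) / 0.957 = 8.52 mA.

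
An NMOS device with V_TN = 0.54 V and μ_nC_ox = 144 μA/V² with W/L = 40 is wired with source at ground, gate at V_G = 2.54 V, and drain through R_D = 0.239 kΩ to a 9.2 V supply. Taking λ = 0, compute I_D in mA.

I_D = 11.5 mA

V_GS = V_G = 2.54 V, so V_ov = 2.54 − 0.54 = 2 V.
k_n = μ_nC_ox · (W/L) = 5.76 mA/V².
Assume saturation: I_D = ½ k_n V_ov² = 0.5 × 5.76 × 2² = 11.5 mA, giving V_DS = V_DD − I_D R_D = 9.2 − 11.5 × 0.239 = 6.45 V.
V_DS = 6.45 V ≥ V_ov = 2 V, confirming saturation.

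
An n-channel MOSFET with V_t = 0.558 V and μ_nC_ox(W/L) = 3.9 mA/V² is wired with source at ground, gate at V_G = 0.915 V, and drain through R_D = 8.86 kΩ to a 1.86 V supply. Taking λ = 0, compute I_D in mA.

I_D = 0.189 mA

V_GS = V_G = 0.915 V, so V_ov = 0.915 − 0.558 = 0.357 V.
Assume saturation: I_D = ½ k_n V_ov² = 0.5 × 3.9 × 0.357² = 0.249 mA, giving V_DS = V_DD − I_D R_D = 1.86 − 0.249 × 8.86 = -0.342 V.
But -0.342 V < V_ov = 0.357 V, so the device is actually in triode.
In triode I_D = k_n[V_ov V_DS − ½ V_DS²] and I_D = (V_DD − V_DS)/R_D. Equating: 17.3 V_DS² − 13.34 V_DS + 1.86 = 0, giving V_DS = 0.183 V (the root below V_ov).
I_D = (1.86 − 0.183) / 8.86 = 0.189 mA.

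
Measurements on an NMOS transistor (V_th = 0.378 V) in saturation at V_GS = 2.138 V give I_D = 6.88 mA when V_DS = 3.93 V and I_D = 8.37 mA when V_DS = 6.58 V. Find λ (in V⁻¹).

λ = 0.120 V⁻¹

With V_GS fixed, I_D ∝ (1 + λ V_DS) in saturation, so I_D2/I_D1 = (1 + λ V_DS2)/(1 + λ V_DS1).
8.37/6.88 = 1.217 = (1 + 6.58 λ)/(1 + 3.93 λ).
Solving: λ (I_D1 V_DS2 − I_D2 V_DS1) = I_D2 − I_D1, so λ = (8.37 − 6.88) / (6.88 × 6.58 − 8.37 × 3.93) = 1.49 / 12.4 = 0.12 V⁻¹.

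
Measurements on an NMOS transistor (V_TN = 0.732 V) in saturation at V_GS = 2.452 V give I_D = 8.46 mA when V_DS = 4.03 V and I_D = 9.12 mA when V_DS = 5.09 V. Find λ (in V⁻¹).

With V_GS fixed, I_D ∝ (1 + λ V_DS) in saturation, so I_D2/I_D1 = (1 + λ V_DS2)/(1 + λ V_DS1).
9.12/8.46 = 1.078 = (1 + 5.09 λ)/(1 + 4.03 λ).
Solving: λ (I_D1 V_DS2 − I_D2 V_DS1) = I_D2 − I_D1, so λ = (9.12 − 8.46) / (8.46 × 5.09 − 9.12 × 4.03) = 0.66 / 6.31 = 0.105 V⁻¹.

λ = 0.105 V⁻¹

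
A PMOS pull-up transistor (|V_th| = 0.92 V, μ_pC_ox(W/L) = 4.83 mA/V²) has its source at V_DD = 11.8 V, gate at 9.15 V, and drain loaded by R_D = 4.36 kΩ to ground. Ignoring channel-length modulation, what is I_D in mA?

I_D = 2.63 mA

V_SG = V_DD − V_G = 11.8 − 9.15 = 2.65 V, so V_ov = 2.65 − 0.92 = 1.73 V.
Assume saturation: I_D = ½ k_p V_ov² = 0.5 × 4.83 × 1.73² = 7.23 mA, giving V_SD = V_DD − I_D R_D = 11.8 − 7.23 × 4.36 = -19.7 V.
But -19.7 V < V_ov = 1.73 V, so the device is actually in triode.
In triode I_D = k_p[V_ov V_SD − ½ V_SD²] and I_D = (V_DD − V_SD)/R_D. Equating: 10.5 V_SD² − 37.43 V_SD + 11.8 = 0, giving V_SD = 0.35 V (the root below V_ov).
I_D = (11.8 − 0.35) / 4.36 = 2.63 mA.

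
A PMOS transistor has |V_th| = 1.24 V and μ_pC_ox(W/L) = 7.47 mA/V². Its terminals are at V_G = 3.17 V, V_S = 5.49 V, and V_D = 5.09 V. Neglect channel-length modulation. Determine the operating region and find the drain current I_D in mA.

Triode; I_D = 2.63 mA

V_SG = V_S − V_G = 5.49 − 3.17 = 2.32 V; V_SD = V_S − V_D = 5.49 − 5.09 = 0.4 V.
V_ov = V_SG − |V_th| = 2.32 − 1.24 = 1.08 V.
Since V_SD = 0.4 V < V_ov = 1.08 V, the device is in the triode region.
I_D = k_p [V_ov · V_SD − ½ V_SD²] = 7.47 × [1.08 × 0.4 − 0.5 × 0.4²] = 2.63 mA.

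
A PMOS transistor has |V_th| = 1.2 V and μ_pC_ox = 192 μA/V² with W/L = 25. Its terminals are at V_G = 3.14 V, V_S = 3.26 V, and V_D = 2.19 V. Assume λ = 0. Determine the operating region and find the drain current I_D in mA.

V_SG = V_S − V_G = 3.26 − 3.14 = 0.12 V; V_SD = V_S − V_D = 3.26 − 2.19 = 1.07 V.
V_SG = 0.12 V < |V_th| = 1.2 V, so the transistor is in cutoff.

Cutoff; I_D = 0 mA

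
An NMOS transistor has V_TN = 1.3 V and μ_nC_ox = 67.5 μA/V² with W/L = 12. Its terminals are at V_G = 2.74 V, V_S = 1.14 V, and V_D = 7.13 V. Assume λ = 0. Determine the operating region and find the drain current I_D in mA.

Saturation; I_D = 0.0365 mA

V_GS = V_G − V_S = 2.74 − 1.14 = 1.6 V; V_DS = V_D − V_S = 7.13 − 1.14 = 5.99 V.
k_n = μ_nC_ox · (W/L) = 0.81 mA/V².
V_ov = V_GS − V_TN = 1.6 − 1.3 = 0.3 V.
Since V_DS = 5.99 V ≥ V_ov = 0.3 V, the device is in saturation.
I_D = ½ k_n V_ov² = 0.5 × 0.81 × 0.3² = 0.0365 mA.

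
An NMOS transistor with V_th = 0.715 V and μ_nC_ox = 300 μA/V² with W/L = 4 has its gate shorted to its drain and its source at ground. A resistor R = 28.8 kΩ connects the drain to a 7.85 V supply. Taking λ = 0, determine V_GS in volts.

V_GS = 1.33 V

With gate tied to drain, V_GS = V_DS ≥ V_GS − V_th, so the device is in saturation.
k_n = μ_nC_ox · (W/L) = 1.2 mA/V².
KCL at the drain: ½ k_n (V_GS − V_th)² = (V_DD − V_GS)/R.
Let x = V_GS − 0.715. Then 17.3 x² + x − 7.135 = 0, giving x = 0.614 V (positive root), so V_GS = 1.33 V.
I_D = (V_DD − V_GS)/R = (7.85 − 1.33) / 28.8 = 0.226 mA.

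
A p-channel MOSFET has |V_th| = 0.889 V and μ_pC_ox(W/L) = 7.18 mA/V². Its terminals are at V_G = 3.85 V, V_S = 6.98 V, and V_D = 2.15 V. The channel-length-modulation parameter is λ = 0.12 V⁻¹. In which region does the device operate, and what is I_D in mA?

Saturation; I_D = 28.5 mA

V_SG = V_S − V_G = 6.98 − 3.85 = 3.13 V; V_SD = V_S − V_D = 6.98 − 2.15 = 4.83 V.
V_ov = V_SG − |V_th| = 3.13 − 0.889 = 2.24 V.
Since V_SD = 4.83 V ≥ V_ov = 2.24 V, the device is in saturation.
I_D = ½ k_p V_ov² (1 + λ V_SD) = 0.5 × 7.18 × 2.24² × (1 + 0.12 × 4.83) = 28.5 mA.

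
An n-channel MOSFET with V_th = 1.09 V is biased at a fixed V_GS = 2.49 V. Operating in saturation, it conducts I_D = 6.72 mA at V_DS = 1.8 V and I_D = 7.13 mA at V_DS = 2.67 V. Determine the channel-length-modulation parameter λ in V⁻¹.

λ = 0.0803 V⁻¹

With V_GS fixed, I_D ∝ (1 + λ V_DS) in saturation, so I_D2/I_D1 = (1 + λ V_DS2)/(1 + λ V_DS1).
7.13/6.72 = 1.061 = (1 + 2.67 λ)/(1 + 1.8 λ).
Solving: λ (I_D1 V_DS2 − I_D2 V_DS1) = I_D2 − I_D1, so λ = (7.13 − 6.72) / (6.72 × 2.67 − 7.13 × 1.8) = 0.41 / 5.11 = 0.0803 V⁻¹.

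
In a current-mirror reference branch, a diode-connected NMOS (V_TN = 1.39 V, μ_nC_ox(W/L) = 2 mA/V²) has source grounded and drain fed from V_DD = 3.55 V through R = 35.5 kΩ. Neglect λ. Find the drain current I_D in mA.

I_D = 0.0543 mA

With gate tied to drain, V_GS = V_DS ≥ V_GS − V_TN, so the device is in saturation.
KCL at the drain: ½ k_n (V_GS − V_TN)² = (V_DD − V_GS)/R.
Let x = V_GS − 1.39. Then 35.5 x² + x − 2.16 = 0, giving x = 0.233 V (positive root), so V_GS = 1.62 V.
I_D = (V_DD − V_GS)/R = (3.55 − 1.62) / 35.5 = 0.0543 mA.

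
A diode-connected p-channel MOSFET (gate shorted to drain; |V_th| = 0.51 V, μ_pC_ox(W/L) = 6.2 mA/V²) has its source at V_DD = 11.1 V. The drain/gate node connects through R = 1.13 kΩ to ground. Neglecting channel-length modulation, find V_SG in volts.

With gate tied to drain, V_SG = V_SD ≥ V_SG − |V_th|, so the device is in saturation.
KCL at the drain: ½ k_p (V_SG − |V_th|)² = (V_DD − V_SG)/R.
Let x = V_SG − 0.51. Then 3.5 x² + x − 10.59 = 0, giving x = 1.6 V (positive root), so V_SG = 2.11 V.
I_D = (V_DD − V_SG)/R = (11.1 − 2.11) / 1.13 = 7.95 mA.

V_SG = 2.11 V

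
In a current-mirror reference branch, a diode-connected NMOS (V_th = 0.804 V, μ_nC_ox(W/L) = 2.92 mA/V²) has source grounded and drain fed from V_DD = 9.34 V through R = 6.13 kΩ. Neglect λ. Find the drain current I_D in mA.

I_D = 1.24 mA

With gate tied to drain, V_GS = V_DS ≥ V_GS − V_th, so the device is in saturation.
KCL at the drain: ½ k_n (V_GS − V_th)² = (V_DD − V_GS)/R.
Let x = V_GS − 0.804. Then 8.95 x² + x − 8.536 = 0, giving x = 0.922 V (positive root), so V_GS = 1.73 V.
I_D = (V_DD − V_GS)/R = (9.34 − 1.73) / 6.13 = 1.24 mA.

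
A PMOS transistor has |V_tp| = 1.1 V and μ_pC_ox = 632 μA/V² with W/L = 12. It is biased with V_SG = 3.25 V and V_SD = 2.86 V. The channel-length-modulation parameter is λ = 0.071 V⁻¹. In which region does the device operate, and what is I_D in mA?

k_p = μ_pC_ox · (W/L) = 7.584 mA/V².
V_ov = V_SG − |V_tp| = 3.25 − 1.1 = 2.15 V.
Since V_SD = 2.86 V ≥ V_ov = 2.15 V, the device is in saturation.
I_D = ½ k_p V_ov² (1 + λ V_SD) = 0.5 × 7.584 × 2.15² × (1 + 0.071 × 2.86) = 21.1 mA.

Saturation; I_D = 21.1 mA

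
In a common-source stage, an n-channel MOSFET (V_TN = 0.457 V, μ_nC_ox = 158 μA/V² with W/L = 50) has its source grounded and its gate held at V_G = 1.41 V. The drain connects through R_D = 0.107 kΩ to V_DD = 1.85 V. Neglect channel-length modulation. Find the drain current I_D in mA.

I_D = 3.59 mA

V_GS = V_G = 1.41 V, so V_ov = 1.41 − 0.457 = 0.953 V.
k_n = μ_nC_ox · (W/L) = 7.9 mA/V².
Assume saturation: I_D = ½ k_n V_ov² = 0.5 × 7.9 × 0.953² = 3.59 mA, giving V_DS = V_DD − I_D R_D = 1.85 − 3.59 × 0.107 = 1.47 V.
V_DS = 1.47 V ≥ V_ov = 0.953 V, confirming saturation.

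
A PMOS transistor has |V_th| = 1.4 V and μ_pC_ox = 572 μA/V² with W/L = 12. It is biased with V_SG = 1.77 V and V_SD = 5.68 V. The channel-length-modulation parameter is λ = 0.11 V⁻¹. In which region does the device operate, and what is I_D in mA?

Saturation; I_D = 0.763 mA

k_p = μ_pC_ox · (W/L) = 6.864 mA/V².
V_ov = V_SG − |V_th| = 1.77 − 1.4 = 0.37 V.
Since V_SD = 5.68 V ≥ V_ov = 0.37 V, the device is in saturation.
I_D = ½ k_p V_ov² (1 + λ V_SD) = 0.5 × 6.864 × 0.37² × (1 + 0.11 × 5.68) = 0.763 mA.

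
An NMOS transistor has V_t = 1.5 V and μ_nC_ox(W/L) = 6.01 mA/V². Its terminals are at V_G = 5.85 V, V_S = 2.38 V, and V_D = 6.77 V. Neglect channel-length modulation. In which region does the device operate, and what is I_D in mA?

V_GS = V_G − V_S = 5.85 − 2.38 = 3.47 V; V_DS = V_D − V_S = 6.77 − 2.38 = 4.39 V.
V_ov = V_GS − V_t = 3.47 − 1.5 = 1.97 V.
Since V_DS = 4.39 V ≥ V_ov = 1.97 V, the device is in saturation.
I_D = ½ k_n V_ov² = 0.5 × 6.01 × 1.97² = 11.7 mA.

Saturation; I_D = 11.7 mA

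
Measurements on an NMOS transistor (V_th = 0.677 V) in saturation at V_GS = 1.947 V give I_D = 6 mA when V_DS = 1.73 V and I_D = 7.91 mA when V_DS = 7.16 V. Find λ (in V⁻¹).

λ = 0.0652 V⁻¹

With V_GS fixed, I_D ∝ (1 + λ V_DS) in saturation, so I_D2/I_D1 = (1 + λ V_DS2)/(1 + λ V_DS1).
7.91/6 = 1.318 = (1 + 7.16 λ)/(1 + 1.73 λ).
Solving: λ (I_D1 V_DS2 − I_D2 V_DS1) = I_D2 − I_D1, so λ = (7.91 − 6) / (6 × 7.16 − 7.91 × 1.73) = 1.91 / 29.3 = 0.0652 V⁻¹.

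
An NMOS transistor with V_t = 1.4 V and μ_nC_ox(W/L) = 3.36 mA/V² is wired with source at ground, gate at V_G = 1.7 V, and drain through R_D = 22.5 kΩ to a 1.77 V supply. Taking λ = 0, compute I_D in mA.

I_D = 0.0748 mA

V_GS = V_G = 1.7 V, so V_ov = 1.7 − 1.4 = 0.3 V.
Assume saturation: I_D = ½ k_n V_ov² = 0.5 × 3.36 × 0.3² = 0.151 mA, giving V_DS = V_DD − I_D R_D = 1.77 − 0.151 × 22.5 = -1.63 V.
But -1.63 V < V_ov = 0.3 V, so the device is actually in triode.
In triode I_D = k_n[V_ov V_DS − ½ V_DS²] and I_D = (V_DD − V_DS)/R_D. Equating: 37.8 V_DS² − 23.68 V_DS + 1.77 = 0, giving V_DS = 0.0868 V (the root below V_ov).
I_D = (1.77 − 0.0868) / 22.5 = 0.0748 mA.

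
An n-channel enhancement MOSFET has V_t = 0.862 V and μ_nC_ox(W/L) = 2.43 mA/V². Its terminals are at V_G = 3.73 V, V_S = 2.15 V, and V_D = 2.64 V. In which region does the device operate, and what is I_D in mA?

V_GS = V_G − V_S = 3.73 − 2.15 = 1.58 V; V_DS = V_D − V_S = 2.64 − 2.15 = 0.49 V.
V_ov = V_GS − V_t = 1.58 − 0.862 = 0.718 V.
Since V_DS = 0.49 V < V_ov = 0.718 V, the device is in the triode region.
I_D = k_n [V_ov · V_DS − ½ V_DS²] = 2.43 × [0.718 × 0.49 − 0.5 × 0.49²] = 0.563 mA.

Triode; I_D = 0.563 mA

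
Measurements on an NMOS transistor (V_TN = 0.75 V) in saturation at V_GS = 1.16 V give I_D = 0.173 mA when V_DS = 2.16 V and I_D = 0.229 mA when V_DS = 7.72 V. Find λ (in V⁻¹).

With V_GS fixed, I_D ∝ (1 + λ V_DS) in saturation, so I_D2/I_D1 = (1 + λ V_DS2)/(1 + λ V_DS1).
0.229/0.173 = 1.324 = (1 + 7.72 λ)/(1 + 2.16 λ).
Solving: λ (I_D1 V_DS2 − I_D2 V_DS1) = I_D2 − I_D1, so λ = (0.229 − 0.173) / (0.173 × 7.72 − 0.229 × 2.16) = 0.056 / 0.841 = 0.0666 V⁻¹.

λ = 0.0666 V⁻¹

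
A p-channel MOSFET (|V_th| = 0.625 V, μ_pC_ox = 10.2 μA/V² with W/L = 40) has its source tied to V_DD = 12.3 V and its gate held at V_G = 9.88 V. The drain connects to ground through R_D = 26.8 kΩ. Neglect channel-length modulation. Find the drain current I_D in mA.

I_D = 0.431 mA

V_SG = V_DD − V_G = 12.3 − 9.88 = 2.42 V, so V_ov = 2.42 − 0.625 = 1.79 V.
k_p = μ_pC_ox · (W/L) = 0.408 mA/V².
Assume saturation: I_D = ½ k_p V_ov² = 0.5 × 0.408 × 1.79² = 0.657 mA, giving V_SD = V_DD − I_D R_D = 12.3 − 0.657 × 26.8 = -5.32 V.
But -5.32 V < V_ov = 1.79 V, so the device is actually in triode.
In triode I_D = k_p[V_ov V_SD − ½ V_SD²] and I_D = (V_DD − V_SD)/R_D. Equating: 5.47 V_SD² − 20.63 V_SD + 12.3 = 0, giving V_SD = 0.742 V (the root below V_ov).
I_D = (12.3 − 0.742) / 26.8 = 0.431 mA.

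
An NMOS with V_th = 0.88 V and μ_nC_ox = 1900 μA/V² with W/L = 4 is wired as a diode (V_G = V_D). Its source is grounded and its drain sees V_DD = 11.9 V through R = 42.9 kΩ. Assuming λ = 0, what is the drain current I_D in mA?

With gate tied to drain, V_GS = V_DS ≥ V_GS − V_th, so the device is in saturation.
k_n = μ_nC_ox · (W/L) = 7.6 mA/V².
KCL at the drain: ½ k_n (V_GS − V_th)² = (V_DD − V_GS)/R.
Let x = V_GS − 0.88. Then 163 x² + x − 11.02 = 0, giving x = 0.257 V (positive root), so V_GS = 1.14 V.
I_D = (V_DD − V_GS)/R = (11.9 − 1.14) / 42.9 = 0.251 mA.

I_D = 0.251 mA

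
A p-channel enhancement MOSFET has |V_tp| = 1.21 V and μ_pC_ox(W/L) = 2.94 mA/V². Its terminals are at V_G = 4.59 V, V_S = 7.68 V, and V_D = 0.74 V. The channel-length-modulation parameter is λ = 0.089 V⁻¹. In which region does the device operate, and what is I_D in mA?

Saturation; I_D = 8.40 mA

V_SG = V_S − V_G = 7.68 − 4.59 = 3.09 V; V_SD = V_S − V_D = 7.68 − 0.74 = 6.94 V.
V_ov = V_SG − |V_tp| = 3.09 − 1.21 = 1.88 V.
Since V_SD = 6.94 V ≥ V_ov = 1.88 V, the device is in saturation.
I_D = ½ k_p V_ov² (1 + λ V_SD) = 0.5 × 2.94 × 1.88² × (1 + 0.089 × 6.94) = 8.4 mA.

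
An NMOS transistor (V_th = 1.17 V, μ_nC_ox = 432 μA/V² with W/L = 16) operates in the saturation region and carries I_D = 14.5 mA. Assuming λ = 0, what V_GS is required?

k_n = μ_nC_ox · (W/L) = 6.912 mA/V².
In saturation I_D = ½ k_n (V_GS − V_th)², so V_GS − V_th = √(2 I_D / k_n) = √(2 × 14.5 / 6.912) = 2.05 V.
V_GS = 1.17 + 2.05 = 3.22 V.

V_GS = 3.22 V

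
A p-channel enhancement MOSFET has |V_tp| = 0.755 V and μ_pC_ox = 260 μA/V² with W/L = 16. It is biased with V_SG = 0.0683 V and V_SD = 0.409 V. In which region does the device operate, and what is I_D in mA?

Cutoff; I_D = 0 mA

V_SG = 0.0683 V < |V_tp| = 0.755 V, so the transistor is in cutoff.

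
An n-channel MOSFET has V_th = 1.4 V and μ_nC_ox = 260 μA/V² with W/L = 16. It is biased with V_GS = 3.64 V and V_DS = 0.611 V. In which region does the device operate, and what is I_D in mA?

k_n = μ_nC_ox · (W/L) = 4.16 mA/V².
V_ov = V_GS − V_th = 3.64 − 1.4 = 2.24 V.
Since V_DS = 0.611 V < V_ov = 2.24 V, the device is in the triode region.
I_D = k_n [V_ov · V_DS − ½ V_DS²] = 4.16 × [2.24 × 0.611 − 0.5 × 0.611²] = 4.92 mA.

Triode; I_D = 4.92 mA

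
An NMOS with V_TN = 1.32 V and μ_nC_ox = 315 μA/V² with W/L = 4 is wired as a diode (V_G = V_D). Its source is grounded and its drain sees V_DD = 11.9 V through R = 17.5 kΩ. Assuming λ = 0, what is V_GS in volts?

With gate tied to drain, V_GS = V_DS ≥ V_GS − V_TN, so the device is in saturation.
k_n = μ_nC_ox · (W/L) = 1.26 mA/V².
KCL at the drain: ½ k_n (V_GS − V_TN)² = (V_DD − V_GS)/R.
Let x = V_GS − 1.32. Then 11 x² + x − 10.58 = 0, giving x = 0.935 V (positive root), so V_GS = 2.26 V.
I_D = (V_DD − V_GS)/R = (11.9 − 2.26) / 17.5 = 0.551 mA.

V_GS = 2.26 V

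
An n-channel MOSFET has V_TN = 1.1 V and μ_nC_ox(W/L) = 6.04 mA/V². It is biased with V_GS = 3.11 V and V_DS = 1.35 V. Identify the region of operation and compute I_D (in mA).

V_ov = V_GS − V_TN = 3.11 − 1.1 = 2.01 V.
Since V_DS = 1.35 V < V_ov = 2.01 V, the device is in the triode region.
I_D = k_n [V_ov · V_DS − ½ V_DS²] = 6.04 × [2.01 × 1.35 − 0.5 × 1.35²] = 10.9 mA.

Triode; I_D = 10.9 mA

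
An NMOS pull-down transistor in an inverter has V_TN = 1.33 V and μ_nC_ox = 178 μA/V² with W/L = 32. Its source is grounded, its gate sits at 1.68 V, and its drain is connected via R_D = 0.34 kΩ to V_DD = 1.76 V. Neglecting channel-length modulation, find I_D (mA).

V_GS = V_G = 1.68 V, so V_ov = 1.68 − 1.33 = 0.35 V.
k_n = μ_nC_ox · (W/L) = 5.696 mA/V².
Assume saturation: I_D = ½ k_n V_ov² = 0.5 × 5.696 × 0.35² = 0.349 mA, giving V_DS = V_DD − I_D R_D = 1.76 − 0.349 × 0.34 = 1.64 V.
V_DS = 1.64 V ≥ V_ov = 0.35 V, confirming saturation.

I_D = 0.349 mA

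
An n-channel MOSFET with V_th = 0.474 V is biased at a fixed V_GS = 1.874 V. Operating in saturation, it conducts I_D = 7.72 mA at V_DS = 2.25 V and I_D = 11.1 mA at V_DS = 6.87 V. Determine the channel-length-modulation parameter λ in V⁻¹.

With V_GS fixed, I_D ∝ (1 + λ V_DS) in saturation, so I_D2/I_D1 = (1 + λ V_DS2)/(1 + λ V_DS1).
11.1/7.72 = 1.438 = (1 + 6.87 λ)/(1 + 2.25 λ).
Solving: λ (I_D1 V_DS2 − I_D2 V_DS1) = I_D2 − I_D1, so λ = (11.1 − 7.72) / (7.72 × 6.87 − 11.1 × 2.25) = 3.38 / 28.1 = 0.12 V⁻¹.

λ = 0.120 V⁻¹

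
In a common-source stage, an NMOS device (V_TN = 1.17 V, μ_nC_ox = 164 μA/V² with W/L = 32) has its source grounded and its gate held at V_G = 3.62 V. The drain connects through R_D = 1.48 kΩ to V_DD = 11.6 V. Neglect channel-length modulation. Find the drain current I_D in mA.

I_D = 7.39 mA

V_GS = V_G = 3.62 V, so V_ov = 3.62 − 1.17 = 2.45 V.
k_n = μ_nC_ox · (W/L) = 5.248 mA/V².
Assume saturation: I_D = ½ k_n V_ov² = 0.5 × 5.248 × 2.45² = 15.8 mA, giving V_DS = V_DD − I_D R_D = 11.6 − 15.8 × 1.48 = -11.7 V.
But -11.7 V < V_ov = 2.45 V, so the device is actually in triode.
In triode I_D = k_n[V_ov V_DS − ½ V_DS²] and I_D = (V_DD − V_DS)/R_D. Equating: 3.88 V_DS² − 20.03 V_DS + 11.6 = 0, giving V_DS = 0.665 V (the root below V_ov).
I_D = (11.6 − 0.665) / 1.48 = 7.39 mA.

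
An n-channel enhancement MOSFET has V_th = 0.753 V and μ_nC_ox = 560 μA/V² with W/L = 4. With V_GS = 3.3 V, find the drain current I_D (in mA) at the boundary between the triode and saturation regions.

I_D = 7.27 mA

At the boundary V_DS = V_ov = V_GS − V_th = 3.3 − 0.753 = 2.55 V.
k_n = μ_nC_ox · (W/L) = 2.24 mA/V².
I_D = ½ k_n V_ov² = 0.5 × 2.24 × 2.55² = 7.27 mA.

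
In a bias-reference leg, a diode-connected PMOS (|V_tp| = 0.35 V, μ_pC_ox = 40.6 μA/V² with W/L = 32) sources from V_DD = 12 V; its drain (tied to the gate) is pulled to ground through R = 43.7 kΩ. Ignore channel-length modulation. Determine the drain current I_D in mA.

With gate tied to drain, V_SG = V_SD ≥ V_SG − |V_tp|, so the device is in saturation.
k_p = μ_pC_ox · (W/L) = 1.299 mA/V².
KCL at the drain: ½ k_p (V_SG − |V_tp|)² = (V_DD − V_SG)/R.
Let x = V_SG − 0.35. Then 28.4 x² + x − 11.65 = 0, giving x = 0.623 V (positive root), so V_SG = 0.973 V.
I_D = (V_DD − V_SG)/R = (12 − 0.973) / 43.7 = 0.252 mA.

I_D = 0.252 mA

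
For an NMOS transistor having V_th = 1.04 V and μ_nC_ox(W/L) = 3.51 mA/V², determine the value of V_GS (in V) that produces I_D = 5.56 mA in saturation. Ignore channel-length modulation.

In saturation I_D = ½ k_n (V_GS − V_th)², so V_GS − V_th = √(2 I_D / k_n) = √(2 × 5.56 / 3.51) = 1.78 V.
V_GS = 1.04 + 1.78 = 2.82 V.

V_GS = 2.82 V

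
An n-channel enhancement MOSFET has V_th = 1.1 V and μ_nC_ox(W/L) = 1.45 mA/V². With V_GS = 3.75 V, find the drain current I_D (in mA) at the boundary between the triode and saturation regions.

I_D = 5.09 mA

At the boundary V_DS = V_ov = V_GS − V_th = 3.75 − 1.1 = 2.65 V.
I_D = ½ k_n V_ov² = 0.5 × 1.45 × 2.65² = 5.09 mA.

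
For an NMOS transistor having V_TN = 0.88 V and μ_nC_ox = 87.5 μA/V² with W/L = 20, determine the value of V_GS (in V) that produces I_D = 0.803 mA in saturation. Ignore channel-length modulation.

k_n = μ_nC_ox · (W/L) = 1.75 mA/V².
In saturation I_D = ½ k_n (V_GS − V_TN)², so V_GS − V_TN = √(2 I_D / k_n) = √(2 × 0.803 / 1.75) = 0.958 V.
V_GS = 0.88 + 0.958 = 1.84 V.

V_GS = 1.84 V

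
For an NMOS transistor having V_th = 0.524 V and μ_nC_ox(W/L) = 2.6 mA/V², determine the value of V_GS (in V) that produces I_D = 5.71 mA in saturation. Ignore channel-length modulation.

V_GS = 2.62 V

In saturation I_D = ½ k_n (V_GS − V_th)², so V_GS − V_th = √(2 I_D / k_n) = √(2 × 5.71 / 2.6) = 2.1 V.
V_GS = 0.524 + 2.1 = 2.62 V.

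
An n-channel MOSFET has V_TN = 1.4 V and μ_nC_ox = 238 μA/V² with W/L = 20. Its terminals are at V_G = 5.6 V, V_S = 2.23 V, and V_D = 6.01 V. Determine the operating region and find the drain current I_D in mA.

V_GS = V_G − V_S = 5.6 − 2.23 = 3.37 V; V_DS = V_D − V_S = 6.01 − 2.23 = 3.78 V.
k_n = μ_nC_ox · (W/L) = 4.76 mA/V².
V_ov = V_GS − V_TN = 3.37 − 1.4 = 1.97 V.
Since V_DS = 3.78 V ≥ V_ov = 1.97 V, the device is in saturation.
I_D = ½ k_n V_ov² = 0.5 × 4.76 × 1.97² = 9.24 mA.

Saturation; I_D = 9.24 mA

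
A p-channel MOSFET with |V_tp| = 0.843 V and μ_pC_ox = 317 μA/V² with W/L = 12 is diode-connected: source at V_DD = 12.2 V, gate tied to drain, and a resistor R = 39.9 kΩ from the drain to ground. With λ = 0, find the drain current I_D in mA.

With gate tied to drain, V_SG = V_SD ≥ V_SG − |V_tp|, so the device is in saturation.
k_p = μ_pC_ox · (W/L) = 3.804 mA/V².
KCL at the drain: ½ k_p (V_SG − |V_tp|)² = (V_DD − V_SG)/R.
Let x = V_SG − 0.843. Then 75.9 x² + x − 11.36 = 0, giving x = 0.38 V (positive root), so V_SG = 1.22 V.
I_D = (V_DD − V_SG)/R = (12.2 − 1.22) / 39.9 = 0.275 mA.

I_D = 0.275 mA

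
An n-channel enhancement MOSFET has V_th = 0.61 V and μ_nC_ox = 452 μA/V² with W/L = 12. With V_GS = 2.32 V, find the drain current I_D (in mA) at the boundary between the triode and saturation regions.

At the boundary V_DS = V_ov = V_GS − V_th = 2.32 − 0.61 = 1.71 V.
k_n = μ_nC_ox · (W/L) = 5.424 mA/V².
I_D = ½ k_n V_ov² = 0.5 × 5.424 × 1.71² = 7.93 mA.

I_D = 7.93 mA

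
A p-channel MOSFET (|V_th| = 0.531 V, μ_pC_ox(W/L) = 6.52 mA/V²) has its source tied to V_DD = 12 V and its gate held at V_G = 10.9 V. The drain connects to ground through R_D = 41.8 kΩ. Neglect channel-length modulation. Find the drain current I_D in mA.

V_SG = V_DD − V_G = 12 − 10.9 = 1.1 V, so V_ov = 1.1 − 0.531 = 0.569 V.
Assume saturation: I_D = ½ k_p V_ov² = 0.5 × 6.52 × 0.569² = 1.06 mA, giving V_SD = V_DD − I_D R_D = 12 − 1.06 × 41.8 = -32.1 V.
But -32.1 V < V_ov = 0.569 V, so the device is actually in triode.
In triode I_D = k_p[V_ov V_SD − ½ V_SD²] and I_D = (V_DD − V_SD)/R_D. Equating: 136 V_SD² − 156.1 V_SD + 12 = 0, giving V_SD = 0.0829 V (the root below V_ov).
I_D = (12 − 0.0829) / 41.8 = 0.285 mA.

I_D = 0.285 mA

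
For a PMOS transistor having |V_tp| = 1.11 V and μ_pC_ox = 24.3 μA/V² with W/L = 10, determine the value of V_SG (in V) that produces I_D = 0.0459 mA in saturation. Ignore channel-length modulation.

V_SG = 1.72 V

k_p = μ_pC_ox · (W/L) = 0.243 mA/V².
In saturation I_D = ½ k_p (V_SG − |V_tp|)², so V_SG − |V_tp| = √(2 I_D / k_p) = √(2 × 0.0459 / 0.243) = 0.615 V.
V_SG = 1.11 + 0.615 = 1.72 V.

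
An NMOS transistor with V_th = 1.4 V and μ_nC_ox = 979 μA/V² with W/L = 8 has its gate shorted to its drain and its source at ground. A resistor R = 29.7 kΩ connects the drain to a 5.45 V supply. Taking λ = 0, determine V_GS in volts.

V_GS = 1.58 V

With gate tied to drain, V_GS = V_DS ≥ V_GS − V_th, so the device is in saturation.
k_n = μ_nC_ox · (W/L) = 7.832 mA/V².
KCL at the drain: ½ k_n (V_GS − V_th)² = (V_DD − V_GS)/R.
Let x = V_GS − 1.4. Then 116 x² + x − 4.05 = 0, giving x = 0.182 V (positive root), so V_GS = 1.58 V.
I_D = (V_DD − V_GS)/R = (5.45 − 1.58) / 29.7 = 0.13 mA.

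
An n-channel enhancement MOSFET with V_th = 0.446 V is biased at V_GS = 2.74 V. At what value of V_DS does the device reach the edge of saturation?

The boundary between triode and saturation is V_DS = V_GS − V_th = V_ov.
V_ov = 2.74 − 0.446 = 2.29 V.

V_DS,sat = 2.29 V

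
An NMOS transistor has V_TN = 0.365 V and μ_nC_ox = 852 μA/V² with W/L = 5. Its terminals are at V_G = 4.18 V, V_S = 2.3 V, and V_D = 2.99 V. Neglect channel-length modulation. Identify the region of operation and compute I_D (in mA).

V_GS = V_G − V_S = 4.18 − 2.3 = 1.88 V; V_DS = V_D − V_S = 2.99 − 2.3 = 0.69 V.
k_n = μ_nC_ox · (W/L) = 4.26 mA/V².
V_ov = V_GS − V_TN = 1.88 − 0.365 = 1.51 V.
Since V_DS = 0.69 V < V_ov = 1.51 V, the device is in the triode region.
I_D = k_n [V_ov · V_DS − ½ V_DS²] = 4.26 × [1.51 × 0.69 − 0.5 × 0.69²] = 3.44 mA.

Triode; I_D = 3.44 mA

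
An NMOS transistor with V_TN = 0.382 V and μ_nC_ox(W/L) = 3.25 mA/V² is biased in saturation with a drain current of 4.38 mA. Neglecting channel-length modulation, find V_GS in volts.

V_GS = 2.02 V

In saturation I_D = ½ k_n (V_GS − V_TN)², so V_GS − V_TN = √(2 I_D / k_n) = √(2 × 4.38 / 3.25) = 1.64 V.
V_GS = 0.382 + 1.64 = 2.02 V.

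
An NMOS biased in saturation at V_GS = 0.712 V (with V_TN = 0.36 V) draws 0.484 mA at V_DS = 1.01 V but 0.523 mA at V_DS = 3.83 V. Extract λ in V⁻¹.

λ = 0.0294 V⁻¹

With V_GS fixed, I_D ∝ (1 + λ V_DS) in saturation, so I_D2/I_D1 = (1 + λ V_DS2)/(1 + λ V_DS1).
0.523/0.484 = 1.081 = (1 + 3.83 λ)/(1 + 1.01 λ).
Solving: λ (I_D1 V_DS2 − I_D2 V_DS1) = I_D2 − I_D1, so λ = (0.523 − 0.484) / (0.484 × 3.83 − 0.523 × 1.01) = 0.039 / 1.33 = 0.0294 V⁻¹.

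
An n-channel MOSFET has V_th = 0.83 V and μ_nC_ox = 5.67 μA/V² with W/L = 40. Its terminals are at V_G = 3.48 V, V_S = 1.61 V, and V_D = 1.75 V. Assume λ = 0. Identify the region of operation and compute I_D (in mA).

Triode; I_D = 0.0308 mA

V_GS = V_G − V_S = 3.48 − 1.61 = 1.87 V; V_DS = V_D − V_S = 1.75 − 1.61 = 0.14 V.
k_n = μ_nC_ox · (W/L) = 0.2268 mA/V².
V_ov = V_GS − V_th = 1.87 − 0.83 = 1.04 V.
Since V_DS = 0.14 V < V_ov = 1.04 V, the device is in the triode region.
I_D = k_n [V_ov · V_DS − ½ V_DS²] = 0.2268 × [1.04 × 0.14 − 0.5 × 0.14²] = 0.0308 mA.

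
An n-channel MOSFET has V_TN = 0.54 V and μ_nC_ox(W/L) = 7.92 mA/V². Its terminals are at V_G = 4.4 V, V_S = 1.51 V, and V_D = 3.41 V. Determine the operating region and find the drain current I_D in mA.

V_GS = V_G − V_S = 4.4 − 1.51 = 2.89 V; V_DS = V_D − V_S = 3.41 − 1.51 = 1.9 V.
V_ov = V_GS − V_TN = 2.89 − 0.54 = 2.35 V.
Since V_DS = 1.9 V < V_ov = 2.35 V, the device is in the triode region.
I_D = k_n [V_ov · V_DS − ½ V_DS²] = 7.92 × [2.35 × 1.9 − 0.5 × 1.9²] = 21.1 mA.

Triode; I_D = 21.1 mA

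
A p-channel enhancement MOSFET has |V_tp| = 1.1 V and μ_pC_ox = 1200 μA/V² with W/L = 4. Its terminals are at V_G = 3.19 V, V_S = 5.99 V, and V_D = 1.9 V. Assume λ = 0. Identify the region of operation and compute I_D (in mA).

V_SG = V_S − V_G = 5.99 − 3.19 = 2.8 V; V_SD = V_S − V_D = 5.99 − 1.9 = 4.09 V.
k_p = μ_pC_ox · (W/L) = 4.8 mA/V².
V_ov = V_SG − |V_tp| = 2.8 − 1.1 = 1.7 V.
Since V_SD = 4.09 V ≥ V_ov = 1.7 V, the device is in saturation.
I_D = ½ k_p V_ov² = 0.5 × 4.8 × 1.7² = 6.94 mA.

Saturation; I_D = 6.94 mA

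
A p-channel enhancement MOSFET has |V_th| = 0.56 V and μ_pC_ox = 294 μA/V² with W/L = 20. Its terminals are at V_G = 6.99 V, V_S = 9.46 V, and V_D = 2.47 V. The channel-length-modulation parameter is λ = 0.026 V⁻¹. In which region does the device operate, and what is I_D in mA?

V_SG = V_S − V_G = 9.46 − 6.99 = 2.47 V; V_SD = V_S − V_D = 9.46 − 2.47 = 6.99 V.
k_p = μ_pC_ox · (W/L) = 5.88 mA/V².
V_ov = V_SG − |V_th| = 2.47 − 0.56 = 1.91 V.
Since V_SD = 6.99 V ≥ V_ov = 1.91 V, the device is in saturation.
I_D = ½ k_p V_ov² (1 + λ V_SD) = 0.5 × 5.88 × 1.91² × (1 + 0.026 × 6.99) = 12.7 mA.

Saturation; I_D = 12.7 mA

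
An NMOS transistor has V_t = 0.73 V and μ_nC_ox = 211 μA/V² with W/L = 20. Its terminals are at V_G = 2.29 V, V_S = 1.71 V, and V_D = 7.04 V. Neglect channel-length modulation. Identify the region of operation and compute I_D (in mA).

Cutoff; I_D = 0 mA

V_GS = V_G − V_S = 2.29 − 1.71 = 0.58 V; V_DS = V_D − V_S = 7.04 − 1.71 = 5.33 V.
V_GS = 0.58 V < V_t = 0.73 V, so the transistor is in cutoff.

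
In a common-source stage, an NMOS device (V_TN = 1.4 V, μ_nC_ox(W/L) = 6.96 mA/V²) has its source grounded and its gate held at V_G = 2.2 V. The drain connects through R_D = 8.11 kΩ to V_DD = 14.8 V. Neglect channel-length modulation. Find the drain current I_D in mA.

I_D = 1.77 mA

V_GS = V_G = 2.2 V, so V_ov = 2.2 − 1.4 = 0.8 V.
Assume saturation: I_D = ½ k_n V_ov² = 0.5 × 6.96 × 0.8² = 2.23 mA, giving V_DS = V_DD − I_D R_D = 14.8 − 2.23 × 8.11 = -3.26 V.
But -3.26 V < V_ov = 0.8 V, so the device is actually in triode.
In triode I_D = k_n[V_ov V_DS − ½ V_DS²] and I_D = (V_DD − V_DS)/R_D. Equating: 28.2 V_DS² − 46.16 V_DS + 14.8 = 0, giving V_DS = 0.438 V (the root below V_ov).
I_D = (14.8 − 0.438) / 8.11 = 1.77 mA.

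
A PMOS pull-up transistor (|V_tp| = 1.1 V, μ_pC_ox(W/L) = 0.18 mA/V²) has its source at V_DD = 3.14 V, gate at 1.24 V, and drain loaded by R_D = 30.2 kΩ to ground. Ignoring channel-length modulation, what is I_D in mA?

I_D = 0.0576 mA

V_SG = V_DD − V_G = 3.14 − 1.24 = 1.9 V, so V_ov = 1.9 − 1.1 = 0.8 V.
Assume saturation: I_D = ½ k_p V_ov² = 0.5 × 0.18 × 0.8² = 0.0576 mA, giving V_SD = V_DD − I_D R_D = 3.14 − 0.0576 × 30.2 = 1.4 V.
V_SD = 1.4 V ≥ V_ov = 0.8 V, confirming saturation.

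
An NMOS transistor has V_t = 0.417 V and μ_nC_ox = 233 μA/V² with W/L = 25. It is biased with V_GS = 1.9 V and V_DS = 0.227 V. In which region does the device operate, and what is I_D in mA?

k_n = μ_nC_ox · (W/L) = 5.825 mA/V².
V_ov = V_GS − V_t = 1.9 − 0.417 = 1.48 V.
Since V_DS = 0.227 V < V_ov = 1.48 V, the device is in the triode region.
I_D = k_n [V_ov · V_DS − ½ V_DS²] = 5.825 × [1.48 × 0.227 − 0.5 × 0.227²] = 1.81 mA.

Triode; I_D = 1.81 mA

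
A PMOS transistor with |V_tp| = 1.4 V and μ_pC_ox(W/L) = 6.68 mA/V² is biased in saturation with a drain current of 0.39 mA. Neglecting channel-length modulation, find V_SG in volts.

In saturation I_D = ½ k_p (V_SG − |V_tp|)², so V_SG − |V_tp| = √(2 I_D / k_p) = √(2 × 0.39 / 6.68) = 0.342 V.
V_SG = 1.4 + 0.342 = 1.74 V.

V_SG = 1.74 V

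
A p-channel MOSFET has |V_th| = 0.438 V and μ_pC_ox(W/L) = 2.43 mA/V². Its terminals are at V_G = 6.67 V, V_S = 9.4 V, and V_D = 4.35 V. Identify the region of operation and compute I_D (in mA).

V_SG = V_S − V_G = 9.4 − 6.67 = 2.73 V; V_SD = V_S − V_D = 9.4 − 4.35 = 5.05 V.
V_ov = V_SG − |V_th| = 2.73 − 0.438 = 2.29 V.
Since V_SD = 5.05 V ≥ V_ov = 2.29 V, the device is in saturation.
I_D = ½ k_p V_ov² = 0.5 × 2.43 × 2.29² = 6.38 mA.

Saturation; I_D = 6.38 mA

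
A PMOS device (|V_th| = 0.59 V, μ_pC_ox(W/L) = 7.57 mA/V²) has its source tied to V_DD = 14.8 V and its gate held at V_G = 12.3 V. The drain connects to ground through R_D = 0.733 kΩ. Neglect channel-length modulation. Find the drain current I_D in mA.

I_D = 13.8 mA

V_SG = V_DD − V_G = 14.8 − 12.3 = 2.5 V, so V_ov = 2.5 − 0.59 = 1.91 V.
Assume saturation: I_D = ½ k_p V_ov² = 0.5 × 7.57 × 1.91² = 13.8 mA, giving V_SD = V_DD − I_D R_D = 14.8 − 13.8 × 0.733 = 4.68 V.
V_SD = 4.68 V ≥ V_ov = 1.91 V, confirming saturation.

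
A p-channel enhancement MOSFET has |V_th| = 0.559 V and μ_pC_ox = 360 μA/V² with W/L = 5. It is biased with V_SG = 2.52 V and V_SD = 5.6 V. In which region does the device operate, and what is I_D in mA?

k_p = μ_pC_ox · (W/L) = 1.8 mA/V².
V_ov = V_SG − |V_th| = 2.52 − 0.559 = 1.96 V.
Since V_SD = 5.6 V ≥ V_ov = 1.96 V, the device is in saturation.
I_D = ½ k_p V_ov² = 0.5 × 1.8 × 1.96² = 3.46 mA.

Saturation; I_D = 3.46 mA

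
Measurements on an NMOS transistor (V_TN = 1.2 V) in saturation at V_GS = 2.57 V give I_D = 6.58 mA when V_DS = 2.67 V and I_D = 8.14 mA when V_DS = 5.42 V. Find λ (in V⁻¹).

λ = 0.112 V⁻¹

With V_GS fixed, I_D ∝ (1 + λ V_DS) in saturation, so I_D2/I_D1 = (1 + λ V_DS2)/(1 + λ V_DS1).
8.14/6.58 = 1.237 = (1 + 5.42 λ)/(1 + 2.67 λ).
Solving: λ (I_D1 V_DS2 − I_D2 V_DS1) = I_D2 − I_D1, so λ = (8.14 − 6.58) / (6.58 × 5.42 − 8.14 × 2.67) = 1.56 / 13.9 = 0.112 V⁻¹.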